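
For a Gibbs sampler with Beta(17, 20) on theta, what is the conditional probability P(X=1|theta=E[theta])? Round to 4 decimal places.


E[theta] = 17/(17+20) = 0.4595
P(X=1|theta) = theta = 0.4595

0.4595


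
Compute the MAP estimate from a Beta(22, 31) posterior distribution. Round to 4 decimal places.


MAP = mode of Beta distribution
= (alpha - 1)/(alpha + beta - 2)
= (22-1)/(22+31-2)
= 21/51 = 0.4118

0.4118


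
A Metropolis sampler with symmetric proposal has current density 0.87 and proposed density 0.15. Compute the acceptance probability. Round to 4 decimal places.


For symmetric proposals, acceptance = min(1, pi(x*)/pi(x))
= min(1, 0.15/0.87)
= min(1, 0.1724) = 0.1724

0.1724


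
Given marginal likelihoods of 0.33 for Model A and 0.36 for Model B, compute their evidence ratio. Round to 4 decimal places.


Ratio = ML(A) / ML(B) = 0.33/0.36
= 0.9167

0.9167


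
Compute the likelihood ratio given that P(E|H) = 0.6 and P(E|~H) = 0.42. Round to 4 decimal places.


LR = P(E|H) / P(E|~H)
= 0.6 / 0.42 = 1.4286

1.4286


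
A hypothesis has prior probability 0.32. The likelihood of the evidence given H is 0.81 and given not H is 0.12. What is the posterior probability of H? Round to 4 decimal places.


Using Bayes' theorem:
P(E) = 0.32 * 0.81 + 0.68 * 0.12
P(E) = 0.3408
P(H|E) = (0.32 * 0.81) / 0.3408 = 0.7606

0.7606


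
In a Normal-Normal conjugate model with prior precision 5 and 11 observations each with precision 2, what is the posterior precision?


Posterior precision = prior precision + n * observation precision
= 5 + 11 * 2
= 5 + 22 = 27

27


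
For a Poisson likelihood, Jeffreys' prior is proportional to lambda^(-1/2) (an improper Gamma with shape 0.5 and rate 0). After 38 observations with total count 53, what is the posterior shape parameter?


Jeffreys' prior for Poisson is proportional to lambda^(-1/2).
Posterior is Gamma(0.5 + S, 0 + n) = Gamma(0.5 + 53, 38).
Posterior shape = 0.5 + S = 0.5 + 53 = 53.5

53.5


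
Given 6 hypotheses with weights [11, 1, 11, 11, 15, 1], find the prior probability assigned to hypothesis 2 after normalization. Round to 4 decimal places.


To normalize, divide each weight by the sum of all weights.
Sum = 50
Prior(H2) = 1/50 = 0.02

0.02


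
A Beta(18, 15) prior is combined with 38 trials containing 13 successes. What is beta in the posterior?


In conjugate updating:
beta_posterior = beta_prior + (n - k)
= 15 + (38 - 13)
= 15 + 25 = 40

40


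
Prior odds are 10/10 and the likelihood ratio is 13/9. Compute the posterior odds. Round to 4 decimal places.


Posterior odds = prior odds * likelihood ratio
= (10/10) * (13/9)
= 130 / 90
= 1.4444

1.4444


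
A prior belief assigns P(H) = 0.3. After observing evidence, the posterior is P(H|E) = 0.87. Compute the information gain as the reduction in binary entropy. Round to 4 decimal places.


H(prior) = -0.3*log2(0.3) - 0.7*log2(0.7)
= 0.8813
H(post) = -0.87*log2(0.87) - 0.13*log2(0.13)
= 0.5574
IG = 0.8813 - 0.5574 = 0.3239

0.3239


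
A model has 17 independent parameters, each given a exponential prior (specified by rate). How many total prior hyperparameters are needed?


Each exponential prior needs 1 hyperparameter (rate).
Total = 1 * 17 = 17

17


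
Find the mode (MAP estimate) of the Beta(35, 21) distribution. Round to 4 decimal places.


For Beta(a,b) with a,b > 1:
Mode = (a-1)/(a+b-2) = (35-1)/(56-2)
= 34/54 = 0.6296

0.6296


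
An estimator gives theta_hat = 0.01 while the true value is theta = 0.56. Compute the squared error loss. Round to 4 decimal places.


The squared error loss is (theta_hat - theta)^2
= (0.01 - 0.56)^2
= (-0.55)^2 = 0.3025

0.3025


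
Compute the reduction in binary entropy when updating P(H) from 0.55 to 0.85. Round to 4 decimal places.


H_before = -p*log2(p) - (1-p)*log2(1-p) for p=0.55: 0.9928
H_after for p=0.85: 0.6098
Reduction = 0.9928 - 0.6098 = 0.3829

0.3829


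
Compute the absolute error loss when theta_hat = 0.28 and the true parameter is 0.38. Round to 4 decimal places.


L = |theta_hat - theta_true|
= |0.28 - 0.38| = 0.1

0.1


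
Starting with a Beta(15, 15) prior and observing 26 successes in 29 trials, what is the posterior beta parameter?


Posterior beta = prior beta + failures
Failures = 29 - 26 = 3
beta_post = 15 + 3 = 18

18


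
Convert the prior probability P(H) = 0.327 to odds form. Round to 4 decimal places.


P(not H) = 1 - 0.327 = 0.673
Odds = 0.327 / 0.673 = 0.4859

0.4859


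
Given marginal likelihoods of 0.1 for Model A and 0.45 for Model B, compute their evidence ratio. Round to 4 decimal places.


Ratio = ML(A) / ML(B) = 0.1/0.45
= 0.2222

0.2222


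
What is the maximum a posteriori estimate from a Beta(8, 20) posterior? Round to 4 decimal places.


The MAP estimate equals the mode of the distribution.
Mode of Beta(a,b) = (a-1)/(a+b-2)
= 7/26
= 0.2692

0.2692


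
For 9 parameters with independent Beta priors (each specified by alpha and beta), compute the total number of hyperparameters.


A Beta prior has 2 hyperparameters per parameter.
Total = 9 * 2 = 18

18


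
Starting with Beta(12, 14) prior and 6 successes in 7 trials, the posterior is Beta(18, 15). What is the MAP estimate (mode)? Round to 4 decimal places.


The mode of Beta(a, b) when a > 1 and b > 1 is (a-1)/(a+b-2)
= (18 - 1) / (18 + 15 - 2)
= 17 / 31
= 0.5484

0.5484


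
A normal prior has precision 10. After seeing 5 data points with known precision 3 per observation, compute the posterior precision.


In the conjugate normal model, precisions add:
tau_posterior = tau_prior + n * tau_data
= 10 + 5*3 = 25

25


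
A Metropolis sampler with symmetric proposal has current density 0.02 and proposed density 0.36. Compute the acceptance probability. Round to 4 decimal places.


For symmetric proposals, acceptance = min(1, pi(x*)/pi(x))
= min(1, 0.36/0.02)
= min(1, 18.0) = 1.0

1.0


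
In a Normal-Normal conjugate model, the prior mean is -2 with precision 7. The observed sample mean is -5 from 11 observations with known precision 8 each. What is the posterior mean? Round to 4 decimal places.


Posterior precision = tau0 + n*tau = 7 + 11*8 = 95
Posterior mean = (tau0*mu0 + n*tau*xbar) / posterior_precision
= (7*-2 + 11*8*-5) / 95
= -454 / 95 = -4.7789

-4.7789


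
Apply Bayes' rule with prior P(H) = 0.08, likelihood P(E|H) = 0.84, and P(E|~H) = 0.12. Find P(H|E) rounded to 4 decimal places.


Step 1: Compute marginal P(E) = P(E|H)P(H) + P(E|~H)P(~H)
= 0.84*0.08 + 0.12*0.92 = 0.1776
Step 2: P(H|E) = P(E|H)P(H)/P(E) = 0.0672/0.1776
= 0.3784

0.3784


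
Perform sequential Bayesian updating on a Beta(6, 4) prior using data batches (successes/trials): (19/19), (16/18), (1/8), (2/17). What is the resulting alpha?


Accumulate successes: 38
Posterior alpha = prior alpha + sum of successes
= 6 + 38 = 44

44


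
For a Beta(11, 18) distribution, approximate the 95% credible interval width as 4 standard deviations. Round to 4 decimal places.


Variance of Beta(a,b) = ab / ((a+b)^2 * (a+b+1))
= 11*18 / ((29)^2 * 30)
= 0.0078
SD = sqrt(0.0078) = 0.0886
Width = 4 * SD = 0.3544

0.3544


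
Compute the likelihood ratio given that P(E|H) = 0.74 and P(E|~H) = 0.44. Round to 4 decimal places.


LR = P(E|H) / P(E|~H)
= 0.74 / 0.44 = 1.6818

1.6818


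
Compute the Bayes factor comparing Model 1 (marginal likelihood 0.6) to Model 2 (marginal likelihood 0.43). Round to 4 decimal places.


BF12 = marginal likelihood of M1 / marginal likelihood of M2
= 0.6/0.43
= 1.3953

1.3953


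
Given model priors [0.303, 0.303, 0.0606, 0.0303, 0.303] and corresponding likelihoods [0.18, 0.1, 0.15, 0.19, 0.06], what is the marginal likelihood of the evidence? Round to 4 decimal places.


P(E) = sum_i P(M_i) P(E|M_i)
= 0.0545 + 0.0303 + 0.0091 + 0.0058 + 0.0182
= 0.1179

0.1179


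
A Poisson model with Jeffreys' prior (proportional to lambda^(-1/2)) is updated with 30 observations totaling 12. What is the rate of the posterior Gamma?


Posterior = Gamma(0.5 + S, n)
= Gamma(0.5 + 12, 30)
Posterior rate = 0 + n = 30

30.0


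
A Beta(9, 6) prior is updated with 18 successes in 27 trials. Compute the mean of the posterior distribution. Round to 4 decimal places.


After update: Beta(27, 15)
Mean = 27 / (27 + 15) = 27 / 42
= 0.6429

0.6429


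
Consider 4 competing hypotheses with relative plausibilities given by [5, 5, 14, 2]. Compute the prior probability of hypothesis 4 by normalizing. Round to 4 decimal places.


Sum of weights = 5 + 5 + 14 + 2 = 26
Normalized prior for H4 = 2 / 26
= 0.0769

0.0769


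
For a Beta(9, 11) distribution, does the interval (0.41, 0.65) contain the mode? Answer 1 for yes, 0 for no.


Mode of Beta(a,b) = (a-1)/(a+b-2)
= (9-1)/(9+11-2) = 0.4444
Check: 0.41 <= 0.4444 <= 0.65?
Result: 1

1


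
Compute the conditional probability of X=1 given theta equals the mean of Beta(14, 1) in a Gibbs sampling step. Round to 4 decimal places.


Mean of Beta(14, 1) = 0.9333
P(X=1 | theta=0.9333) = 0.9333

0.9333


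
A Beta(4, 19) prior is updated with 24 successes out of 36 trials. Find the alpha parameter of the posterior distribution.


In the Beta-Binomial conjugate update:
alpha_post = alpha_prior + successes
= 4 + 24
= 28

28


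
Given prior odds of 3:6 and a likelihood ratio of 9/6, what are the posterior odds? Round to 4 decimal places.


Posterior odds = prior odds * LR
Prior odds = 3/6 = 0.5
LR = 9/6 = 1.5
Posterior odds = 0.5 * 1.5 = 0.75

0.75


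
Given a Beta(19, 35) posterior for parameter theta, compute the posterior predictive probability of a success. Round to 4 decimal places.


For a Beta-Bernoulli model, the predictive probability is the mean:
P(success) = 19/(19+35) = 19/54 = 0.3519

0.3519


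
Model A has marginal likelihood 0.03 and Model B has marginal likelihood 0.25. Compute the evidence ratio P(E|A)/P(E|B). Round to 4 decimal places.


Evidence ratio = P(E|A) / P(E|B)
= 0.03 / 0.25
= 0.12

0.12


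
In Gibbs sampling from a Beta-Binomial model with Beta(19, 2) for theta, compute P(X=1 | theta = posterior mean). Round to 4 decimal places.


Posterior mean = alpha/(alpha+beta) = 19/21 = 0.9048
P(X=1|theta=mean) = theta = 0.9048

0.9048


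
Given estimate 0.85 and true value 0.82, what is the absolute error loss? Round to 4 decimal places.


Absolute error = |estimate - true|
= |0.03| = 0.03

0.03


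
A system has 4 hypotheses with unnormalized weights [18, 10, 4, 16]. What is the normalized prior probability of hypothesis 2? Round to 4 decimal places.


The normalized prior is the weight divided by the total.
Total weight = 48
P(H2) = 10 / 48 = 0.2083

0.2083


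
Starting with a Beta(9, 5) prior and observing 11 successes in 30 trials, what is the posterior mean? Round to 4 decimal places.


Posterior parameters: alpha = 9 + 11 = 20
beta = 5 + 19 = 24
Posterior mean = alpha / (alpha + beta) = 20 / 44
= 0.4545

0.4545


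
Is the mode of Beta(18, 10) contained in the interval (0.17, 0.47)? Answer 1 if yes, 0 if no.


Mode = (a-1)/(a+b-2) = 17/26 = 0.6538
Interval: (0.17, 0.47)
Contains mode? 0

0


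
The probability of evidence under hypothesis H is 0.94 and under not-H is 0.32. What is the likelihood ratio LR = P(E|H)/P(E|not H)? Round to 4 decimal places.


LR = 0.94 / 0.32
= 2.9375

2.9375


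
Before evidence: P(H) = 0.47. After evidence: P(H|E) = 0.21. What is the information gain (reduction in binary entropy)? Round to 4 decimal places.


Prior entropy = 0.9974
Posterior entropy = 0.7415
Information gain = 0.9974 - 0.7415 = 0.2559

0.2559


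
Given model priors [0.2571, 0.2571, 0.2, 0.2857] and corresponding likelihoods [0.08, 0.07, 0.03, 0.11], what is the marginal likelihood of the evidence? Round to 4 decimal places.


P(E) = sum_i P(M_i) P(E|M_i)
= 0.0206 + 0.018 + 0.006 + 0.0314
= 0.076

0.076


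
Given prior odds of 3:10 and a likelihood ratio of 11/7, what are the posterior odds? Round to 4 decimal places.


Posterior odds = prior odds * LR
Prior odds = 3/10 = 0.3
LR = 11/7 = 1.5714
Posterior odds = 0.3 * 1.5714 = 0.4714

0.4714


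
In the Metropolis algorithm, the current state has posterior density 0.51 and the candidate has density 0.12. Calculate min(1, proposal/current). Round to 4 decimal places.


Ratio = 0.12/0.51 = 0.2353
Acceptance probability = min(1, 0.2353)
= 0.2353

0.2353


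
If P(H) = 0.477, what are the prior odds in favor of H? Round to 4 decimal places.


Prior odds = P(H) / (1 - P(H))
= 0.477 / 0.523
= 0.912

0.912


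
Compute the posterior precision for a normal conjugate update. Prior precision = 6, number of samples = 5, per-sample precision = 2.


tau_post = tau_0 + n * tau
= 6 + 5 * 2 = 16

16


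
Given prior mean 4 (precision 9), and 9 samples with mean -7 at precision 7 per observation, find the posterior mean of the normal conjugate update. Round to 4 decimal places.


The posterior mean is a precision-weighted average of prior and data.
Post. prec. = 9 + 63 = 72
Post. mean = (36 + -441)/72 = -405/72 = -5.625

-5.625


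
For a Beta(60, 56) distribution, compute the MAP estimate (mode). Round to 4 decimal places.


MAP = mode = (a-1)/(a+b-2)
= (60-1)/(60+56-2)
= 59/114 = 0.5175

0.5175


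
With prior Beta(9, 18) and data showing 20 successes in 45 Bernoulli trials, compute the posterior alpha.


Conjugate update: alpha_posterior = alpha_prior + k
= 9 + 20 = 29

29


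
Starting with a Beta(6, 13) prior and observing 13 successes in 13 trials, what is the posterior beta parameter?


Posterior beta = prior beta + failures
Failures = 13 - 13 = 0
beta_post = 13 + 0 = 13

13


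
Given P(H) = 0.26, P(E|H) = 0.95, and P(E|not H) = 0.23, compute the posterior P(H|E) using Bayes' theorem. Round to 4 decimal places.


By Bayes' theorem: P(H|E) = P(E|H)*P(H) / P(E)
P(E) = P(E|H)*P(H) + P(E|not H)*P(not H)
P(E) = 0.95*0.26 + 0.23*0.74 = 0.4172
P(H|E) = 0.95*0.26 / 0.4172 = 0.592

0.592


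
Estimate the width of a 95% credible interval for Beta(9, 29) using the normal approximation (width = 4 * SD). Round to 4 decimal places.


For Beta(a,b): Var = ab/((a+b)^2(a+b+1))
Var = 0.0046, SD = 0.0681
Approximate 95% CI width = 4 * 0.0681 = 0.2723

0.2723


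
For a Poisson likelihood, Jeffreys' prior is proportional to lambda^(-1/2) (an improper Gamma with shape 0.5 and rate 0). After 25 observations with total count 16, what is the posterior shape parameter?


Jeffreys' prior for Poisson is proportional to lambda^(-1/2).
Posterior is Gamma(0.5 + S, 0 + n) = Gamma(0.5 + 16, 25).
Posterior shape = 0.5 + S = 0.5 + 16 = 16.5

16.5


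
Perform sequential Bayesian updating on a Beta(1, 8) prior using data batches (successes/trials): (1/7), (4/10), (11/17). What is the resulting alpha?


Accumulate successes: 16
Posterior alpha = prior alpha + sum of successes
= 1 + 16 = 17

17


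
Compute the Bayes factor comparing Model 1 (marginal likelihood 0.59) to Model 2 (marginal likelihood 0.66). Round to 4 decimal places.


BF12 = marginal likelihood of M1 / marginal likelihood of M2
= 0.59/0.66
= 0.8939

0.8939


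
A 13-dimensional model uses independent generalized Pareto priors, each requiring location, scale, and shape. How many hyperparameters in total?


Per parameter: 3 (location, scale, and shape).
Total = 13 * 3 = 39

39


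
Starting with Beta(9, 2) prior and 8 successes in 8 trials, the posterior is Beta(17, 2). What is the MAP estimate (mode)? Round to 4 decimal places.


The mode of Beta(a, b) when a > 1 and b > 1 is (a-1)/(a+b-2)
= (17 - 1) / (17 + 2 - 2)
= 16 / 17
= 0.9412

0.9412


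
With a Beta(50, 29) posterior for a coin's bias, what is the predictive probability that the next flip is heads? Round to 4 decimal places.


The predictive probability equals the posterior mean.
P(next = heads) = alpha / (alpha + beta)
= 50 / 79 = 0.6329

0.6329


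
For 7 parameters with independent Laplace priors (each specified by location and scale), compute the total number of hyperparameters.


A Laplace prior has 2 hyperparameters per parameter.
Total = 7 * 2 = 14

14


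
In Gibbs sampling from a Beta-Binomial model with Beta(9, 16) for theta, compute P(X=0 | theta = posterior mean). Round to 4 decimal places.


Posterior mean = alpha/(alpha+beta) = 9/25 = 0.36
P(X=0|theta=mean) = 1 - theta = 0.64

0.64


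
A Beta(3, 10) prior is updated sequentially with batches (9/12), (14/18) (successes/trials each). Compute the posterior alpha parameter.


Sequential conjugate updating is equivalent to a single batch update.
Total successes across all batches = 23
alpha_posterior = alpha_prior + total_successes = 3 + 23
= 26

26


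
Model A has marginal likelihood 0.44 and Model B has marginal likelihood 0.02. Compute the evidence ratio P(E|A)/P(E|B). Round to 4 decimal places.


Evidence ratio = P(E|A) / P(E|B)
= 0.44 / 0.02
= 22.0

22.0


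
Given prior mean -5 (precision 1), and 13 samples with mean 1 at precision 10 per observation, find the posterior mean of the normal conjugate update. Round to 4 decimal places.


The posterior mean is a precision-weighted average of prior and data.
Post. prec. = 1 + 130 = 131
Post. mean = (-5 + 130)/131 = 125/131 = 0.9542

0.9542


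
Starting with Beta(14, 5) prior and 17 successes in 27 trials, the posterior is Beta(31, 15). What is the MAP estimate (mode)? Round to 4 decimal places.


The mode of Beta(a, b) when a > 1 and b > 1 is (a-1)/(a+b-2)
= (31 - 1) / (31 + 15 - 2)
= 30 / 44
= 0.6818

0.6818


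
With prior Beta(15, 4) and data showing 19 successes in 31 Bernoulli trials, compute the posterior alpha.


Conjugate update: alpha_posterior = alpha_prior + k
= 15 + 19 = 34

34


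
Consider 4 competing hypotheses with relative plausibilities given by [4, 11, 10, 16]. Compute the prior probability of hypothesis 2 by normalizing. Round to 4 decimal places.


Sum of weights = 4 + 11 + 10 + 16 = 41
Normalized prior for H2 = 11 / 41
= 0.2683

0.2683


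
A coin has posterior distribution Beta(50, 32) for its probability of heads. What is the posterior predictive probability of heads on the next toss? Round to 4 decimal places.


Posterior predictive = E[theta] = alpha/(alpha+beta)
= 50/82
= 0.6098

0.6098


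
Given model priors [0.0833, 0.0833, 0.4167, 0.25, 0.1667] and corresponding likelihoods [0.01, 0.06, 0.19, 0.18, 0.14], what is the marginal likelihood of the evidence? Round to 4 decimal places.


P(E) = sum_i P(M_i) P(E|M_i)
= 0.0008 + 0.005 + 0.0792 + 0.045 + 0.0233
= 0.1533

0.1533


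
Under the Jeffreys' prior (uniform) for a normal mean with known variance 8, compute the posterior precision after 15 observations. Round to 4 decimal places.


Prior precision = 0 (flat prior).
Post. prec. = 0 + n/var = 15/8 = 1.875

1.875


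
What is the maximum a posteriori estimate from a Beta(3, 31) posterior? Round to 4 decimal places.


The MAP estimate equals the mode of the distribution.
Mode of Beta(a,b) = (a-1)/(a+b-2)
= 2/32
= 0.0625

0.0625


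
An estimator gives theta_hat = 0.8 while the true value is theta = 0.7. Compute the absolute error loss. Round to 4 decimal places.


The absolute error loss is |theta_hat - theta|
= |0.8 - 0.7|
= 0.1

0.1


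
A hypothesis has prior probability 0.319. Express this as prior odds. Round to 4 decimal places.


Odds = P(H) / P(not H) = 0.319 / 0.681
= 0.4684

0.4684


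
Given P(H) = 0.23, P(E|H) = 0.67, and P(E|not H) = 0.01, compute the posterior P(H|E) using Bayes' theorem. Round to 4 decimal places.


By Bayes' theorem: P(H|E) = P(E|H)*P(H) / P(E)
P(E) = P(E|H)*P(H) + P(E|not H)*P(not H)
P(E) = 0.67*0.23 + 0.01*0.77 = 0.1618
P(H|E) = 0.67*0.23 / 0.1618 = 0.9524

0.9524


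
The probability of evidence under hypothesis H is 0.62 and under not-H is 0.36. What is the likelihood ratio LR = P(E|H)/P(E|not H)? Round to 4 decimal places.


LR = 0.62 / 0.36
= 1.7222

1.7222


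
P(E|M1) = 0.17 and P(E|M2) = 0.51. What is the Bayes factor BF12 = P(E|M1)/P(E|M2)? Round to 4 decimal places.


Bayes factor BF12 = P(E|M1) / P(E|M2)
= 0.17 / 0.51
= 0.3333

0.3333


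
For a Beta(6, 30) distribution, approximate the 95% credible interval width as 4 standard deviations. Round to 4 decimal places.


Variance of Beta(a,b) = ab / ((a+b)^2 * (a+b+1))
= 6*30 / ((36)^2 * 37)
= 0.0038
SD = sqrt(0.0038) = 0.0613
Width = 4 * SD = 0.2451

0.2451


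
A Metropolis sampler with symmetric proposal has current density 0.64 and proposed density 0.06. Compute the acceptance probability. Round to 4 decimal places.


For symmetric proposals, acceptance = min(1, pi(x*)/pi(x))
= min(1, 0.06/0.64)
= min(1, 0.0938) = 0.0938

0.0938


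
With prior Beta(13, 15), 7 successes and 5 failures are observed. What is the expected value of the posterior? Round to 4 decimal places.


Posterior = Beta(20, 20)
E[theta] = alpha/(alpha+beta)
= 20/40 = 0.5

0.5


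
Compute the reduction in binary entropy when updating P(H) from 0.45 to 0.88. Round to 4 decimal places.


H_before = -p*log2(p) - (1-p)*log2(1-p) for p=0.45: 0.9928
H_after for p=0.88: 0.5294
Reduction = 0.9928 - 0.5294 = 0.4634

0.4634


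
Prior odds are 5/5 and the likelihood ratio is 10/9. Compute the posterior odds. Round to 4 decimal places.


Posterior odds = prior odds * likelihood ratio
= (5/5) * (10/9)
= 50 / 45
= 1.1111

1.1111


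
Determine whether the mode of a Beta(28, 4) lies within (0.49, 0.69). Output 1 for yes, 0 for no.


First find the mode: (a-1)/(a+b-2) = 0.9
Is 0.9 in (0.49, 0.69)? 0

0


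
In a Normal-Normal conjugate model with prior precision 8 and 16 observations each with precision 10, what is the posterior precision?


Posterior precision = prior precision + n * observation precision
= 8 + 16 * 10
= 8 + 160 = 168

168


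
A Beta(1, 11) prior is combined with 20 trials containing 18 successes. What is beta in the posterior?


In conjugate updating:
beta_posterior = beta_prior + (n - k)
= 11 + (20 - 18)
= 11 + 2 = 13

13


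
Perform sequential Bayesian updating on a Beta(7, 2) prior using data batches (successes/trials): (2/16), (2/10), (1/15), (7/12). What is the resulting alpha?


Accumulate successes: 12
Posterior alpha = prior alpha + sum of successes
= 7 + 12 = 19

19


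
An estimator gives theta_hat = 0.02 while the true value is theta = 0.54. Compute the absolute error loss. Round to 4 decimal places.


The absolute error loss is |theta_hat - theta|
= |0.02 - 0.54|
= 0.52

0.52


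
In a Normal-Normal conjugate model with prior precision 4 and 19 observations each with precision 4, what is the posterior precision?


Posterior precision = prior precision + n * observation precision
= 4 + 19 * 4
= 4 + 76 = 80

80


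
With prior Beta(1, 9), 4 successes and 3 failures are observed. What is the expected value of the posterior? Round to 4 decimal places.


Posterior = Beta(5, 12)
E[theta] = alpha/(alpha+beta)
= 5/17 = 0.2941

0.2941


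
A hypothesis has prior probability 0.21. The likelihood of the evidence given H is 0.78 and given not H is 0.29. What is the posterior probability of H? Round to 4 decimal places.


Using Bayes' theorem:
P(E) = 0.21 * 0.78 + 0.79 * 0.29
P(E) = 0.3929
P(H|E) = (0.21 * 0.78) / 0.3929 = 0.4169

0.4169


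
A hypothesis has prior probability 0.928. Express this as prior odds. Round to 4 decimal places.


Odds = P(H) / P(not H) = 0.928 / 0.072
= 12.8889

12.8889


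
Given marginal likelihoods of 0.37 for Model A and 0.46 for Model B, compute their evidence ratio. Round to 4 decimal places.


Ratio = ML(A) / ML(B) = 0.37/0.46
= 0.8043

0.8043


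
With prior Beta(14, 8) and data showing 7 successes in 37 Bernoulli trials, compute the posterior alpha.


Conjugate update: alpha_posterior = alpha_prior + k
= 14 + 7 = 21

21


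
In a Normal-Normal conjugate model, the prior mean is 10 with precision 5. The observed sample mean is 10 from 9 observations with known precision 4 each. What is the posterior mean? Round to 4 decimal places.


Posterior precision = tau0 + n*tau = 5 + 9*4 = 41
Posterior mean = (tau0*mu0 + n*tau*xbar) / posterior_precision
= (5*10 + 9*4*10) / 41
= 410 / 41 = 10.0

10.0


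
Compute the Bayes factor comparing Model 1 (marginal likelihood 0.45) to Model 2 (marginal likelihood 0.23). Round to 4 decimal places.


BF12 = marginal likelihood of M1 / marginal likelihood of M2
= 0.45/0.23
= 1.9565

1.9565


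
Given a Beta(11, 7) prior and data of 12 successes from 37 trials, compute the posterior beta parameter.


Number of failures = 37 - 12 = 25
Posterior beta = 7 + 25 = 32

32


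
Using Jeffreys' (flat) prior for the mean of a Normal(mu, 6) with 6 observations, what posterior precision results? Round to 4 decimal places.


Flat prior means prior precision is 0.
Posterior precision = n / sigma^2 = 6/6 = 1.0

1.0


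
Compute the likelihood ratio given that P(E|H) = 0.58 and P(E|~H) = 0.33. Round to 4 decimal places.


LR = P(E|H) / P(E|~H)
= 0.58 / 0.33 = 1.7576

1.7576


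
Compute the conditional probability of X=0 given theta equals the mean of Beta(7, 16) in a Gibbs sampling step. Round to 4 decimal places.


Mean of Beta(7, 16) = 0.3043
P(X=0 | theta=0.3043) = 0.6957

0.6957


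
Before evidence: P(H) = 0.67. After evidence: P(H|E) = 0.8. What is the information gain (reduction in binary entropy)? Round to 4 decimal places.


Prior entropy = 0.9149
Posterior entropy = 0.7219
Information gain = 0.9149 - 0.7219 = 0.193

0.193


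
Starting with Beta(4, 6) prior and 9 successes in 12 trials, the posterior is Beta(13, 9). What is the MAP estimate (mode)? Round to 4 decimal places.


The mode of Beta(a, b) when a > 1 and b > 1 is (a-1)/(a+b-2)
= (13 - 1) / (13 + 9 - 2)
= 12 / 20
= 0.6

0.6


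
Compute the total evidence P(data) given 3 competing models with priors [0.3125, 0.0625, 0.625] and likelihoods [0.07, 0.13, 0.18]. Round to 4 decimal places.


Marginal likelihood = sum P(model_i) * P(data|model_i)
Model 1: 0.3125 * 0.07 = 0.0219
Model 2: 0.0625 * 0.13 = 0.0081
Model 3: 0.625 * 0.18 = 0.1125
Total = 0.1425

0.1425


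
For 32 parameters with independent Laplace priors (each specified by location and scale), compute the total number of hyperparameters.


A Laplace prior has 2 hyperparameters per parameter.
Total = 32 * 2 = 64

64


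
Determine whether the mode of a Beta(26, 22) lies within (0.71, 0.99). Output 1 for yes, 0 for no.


First find the mode: (a-1)/(a+b-2) = 0.5435
Is 0.5435 in (0.71, 0.99)? 0

0


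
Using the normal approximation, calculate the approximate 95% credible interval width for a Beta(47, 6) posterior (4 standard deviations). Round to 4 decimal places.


Var(Beta) = 47*6/(53^2 * 54) = 0.0019
SD = 0.0431
Width ~ 4*SD = 0.1725

0.1725


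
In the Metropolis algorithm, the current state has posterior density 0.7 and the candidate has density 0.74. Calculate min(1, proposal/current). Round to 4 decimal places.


Ratio = 0.74/0.7 = 1.0571
Acceptance probability = min(1, 1.0571)
= 1.0

1.0


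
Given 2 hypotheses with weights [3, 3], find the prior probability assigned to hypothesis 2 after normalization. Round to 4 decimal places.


To normalize, divide each weight by the sum of all weights.
Sum = 6
Prior(H2) = 3/6 = 0.5

0.5


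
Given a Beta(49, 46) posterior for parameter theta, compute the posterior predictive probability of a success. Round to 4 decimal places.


For a Beta-Bernoulli model, the predictive probability is the mean:
P(success) = 49/(49+46) = 49/95 = 0.5158

0.5158


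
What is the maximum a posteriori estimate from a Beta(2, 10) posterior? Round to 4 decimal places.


The MAP estimate equals the mode of the distribution.
Mode of Beta(a,b) = (a-1)/(a+b-2)
= 1/10
= 0.1

0.1


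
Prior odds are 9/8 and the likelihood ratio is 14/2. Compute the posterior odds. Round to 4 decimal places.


Posterior odds = prior odds * likelihood ratio
= (9/8) * (14/2)
= 126 / 16
= 7.875

7.875


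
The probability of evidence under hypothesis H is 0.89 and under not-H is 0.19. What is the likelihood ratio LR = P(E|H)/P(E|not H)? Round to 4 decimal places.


LR = 0.89 / 0.19
= 4.6842

4.6842


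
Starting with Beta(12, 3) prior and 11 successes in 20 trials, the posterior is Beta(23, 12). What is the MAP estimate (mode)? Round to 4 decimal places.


The mode of Beta(a, b) when a > 1 and b > 1 is (a-1)/(a+b-2)
= (23 - 1) / (23 + 12 - 2)
= 22 / 33
= 0.6667

0.6667


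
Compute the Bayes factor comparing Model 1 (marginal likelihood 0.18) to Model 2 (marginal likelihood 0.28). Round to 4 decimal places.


BF12 = marginal likelihood of M1 / marginal likelihood of M2
= 0.18/0.28
= 0.6429

0.6429


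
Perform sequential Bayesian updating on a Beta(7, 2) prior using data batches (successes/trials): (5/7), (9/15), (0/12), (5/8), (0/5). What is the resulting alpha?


Accumulate successes: 19
Posterior alpha = prior alpha + sum of successes
= 7 + 19 = 26

26


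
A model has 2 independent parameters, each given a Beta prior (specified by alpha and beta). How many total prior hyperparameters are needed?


Each Beta prior needs 2 hyperparameters (alpha and beta).
Total = 2 * 2 = 4

4


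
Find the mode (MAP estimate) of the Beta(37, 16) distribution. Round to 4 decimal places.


For Beta(a,b) with a,b > 1:
Mode = (a-1)/(a+b-2) = (37-1)/(53-2)
= 36/51 = 0.7059

0.7059


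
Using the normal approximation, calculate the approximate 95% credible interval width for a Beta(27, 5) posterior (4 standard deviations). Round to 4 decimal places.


Var(Beta) = 27*5/(32^2 * 33) = 0.004
SD = 0.0632
Width ~ 4*SD = 0.2528

0.2528


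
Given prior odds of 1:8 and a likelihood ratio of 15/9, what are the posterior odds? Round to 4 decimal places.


Posterior odds = prior odds * LR
Prior odds = 1/8 = 0.125
LR = 15/9 = 1.6667
Posterior odds = 0.125 * 1.6667 = 0.2083

0.2083


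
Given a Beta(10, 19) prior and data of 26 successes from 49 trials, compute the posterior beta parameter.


Number of failures = 49 - 26 = 23
Posterior beta = 19 + 23 = 42

42


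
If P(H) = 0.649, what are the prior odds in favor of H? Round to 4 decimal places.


Prior odds = P(H) / (1 - P(H))
= 0.649 / 0.351
= 1.849

1.849


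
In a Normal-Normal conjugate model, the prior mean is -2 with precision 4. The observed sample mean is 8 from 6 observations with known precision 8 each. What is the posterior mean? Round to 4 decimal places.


Posterior precision = tau0 + n*tau = 4 + 6*8 = 52
Posterior mean = (tau0*mu0 + n*tau*xbar) / posterior_precision
= (4*-2 + 6*8*8) / 52
= 376 / 52 = 7.2308

7.2308


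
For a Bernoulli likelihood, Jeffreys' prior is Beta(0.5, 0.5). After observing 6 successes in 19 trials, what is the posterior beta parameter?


Jeffreys' prior for Bernoulli is Beta(0.5, 0.5).
Posterior is Beta(0.5 + k, 0.5 + n - k).
Posterior beta = 0.5 + (n - k) = 0.5 + 13 = 13.5

13.5


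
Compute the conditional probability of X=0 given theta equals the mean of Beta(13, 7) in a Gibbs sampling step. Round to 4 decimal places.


Mean of Beta(13, 7) = 0.65
P(X=0 | theta=0.65) = 0.35

0.35


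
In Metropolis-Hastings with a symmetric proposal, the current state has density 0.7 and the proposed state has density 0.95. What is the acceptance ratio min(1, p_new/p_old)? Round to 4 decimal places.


Ratio = p_new / p_old = 0.95 / 0.7 = 1.3571
Acceptance = min(1, 1.3571) = 1.0

1.0


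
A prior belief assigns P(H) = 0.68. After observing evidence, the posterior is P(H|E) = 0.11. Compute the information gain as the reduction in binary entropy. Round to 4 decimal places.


H(prior) = -0.68*log2(0.68) - 0.32*log2(0.32)
= 0.9044
H(post) = -0.11*log2(0.11) - 0.89*log2(0.89)
= 0.4999
IG = 0.9044 - 0.4999 = 0.4045

0.4045


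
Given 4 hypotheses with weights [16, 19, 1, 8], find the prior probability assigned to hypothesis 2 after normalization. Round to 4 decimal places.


To normalize, divide each weight by the sum of all weights.
Sum = 44
Prior(H2) = 19/44 = 0.4318

0.4318


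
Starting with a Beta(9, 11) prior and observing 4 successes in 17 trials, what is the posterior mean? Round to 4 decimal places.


Posterior parameters: alpha = 9 + 4 = 13
beta = 11 + 13 = 24
Posterior mean = alpha / (alpha + beta) = 13 / 37
= 0.3514

0.3514


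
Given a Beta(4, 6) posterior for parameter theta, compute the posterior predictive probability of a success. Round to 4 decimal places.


For a Beta-Bernoulli model, the predictive probability is the mean:
P(success) = 4/(4+6) = 4/10 = 0.4

0.4


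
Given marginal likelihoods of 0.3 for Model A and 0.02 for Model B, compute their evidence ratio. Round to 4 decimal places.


Ratio = ML(A) / ML(B) = 0.3/0.02
= 15.0

15.0


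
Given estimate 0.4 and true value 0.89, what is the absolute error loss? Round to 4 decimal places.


Absolute error = |estimate - true|
= |-0.49| = 0.49

0.49


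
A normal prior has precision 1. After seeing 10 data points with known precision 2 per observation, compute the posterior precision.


In the conjugate normal model, precisions add:
tau_posterior = tau_prior + n * tau_data
= 1 + 10*2 = 21

21


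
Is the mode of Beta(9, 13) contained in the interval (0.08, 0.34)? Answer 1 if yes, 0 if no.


Mode = (a-1)/(a+b-2) = 8/20 = 0.4
Interval: (0.08, 0.34)
Contains mode? 0

0


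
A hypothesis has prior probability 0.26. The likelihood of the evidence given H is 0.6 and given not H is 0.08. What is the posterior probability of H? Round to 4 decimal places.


Using Bayes' theorem:
P(E) = 0.26 * 0.6 + 0.74 * 0.08
P(E) = 0.2152
P(H|E) = (0.26 * 0.6) / 0.2152 = 0.7249

0.7249


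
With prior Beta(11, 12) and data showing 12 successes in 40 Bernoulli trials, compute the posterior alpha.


Conjugate update: alpha_posterior = alpha_prior + k
= 11 + 12 = 23

23


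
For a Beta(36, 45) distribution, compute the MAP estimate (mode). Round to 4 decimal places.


MAP = mode = (a-1)/(a+b-2)
= (36-1)/(36+45-2)
= 35/79 = 0.443

0.443


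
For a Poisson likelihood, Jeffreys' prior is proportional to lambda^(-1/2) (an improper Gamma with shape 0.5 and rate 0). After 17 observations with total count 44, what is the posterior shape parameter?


Jeffreys' prior for Poisson is proportional to lambda^(-1/2).
Posterior is Gamma(0.5 + S, 0 + n) = Gamma(0.5 + 44, 17).
Posterior shape = 0.5 + S = 0.5 + 44 = 44.5

44.5


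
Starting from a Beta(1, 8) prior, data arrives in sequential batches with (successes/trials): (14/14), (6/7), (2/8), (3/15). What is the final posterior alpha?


In sequential Bayesian updating, we sum all successes.
Total successes = 25
Final alpha = 1 + 25 = 26

26


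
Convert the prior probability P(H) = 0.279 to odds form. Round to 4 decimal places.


P(not H) = 1 - 0.279 = 0.721
Odds = 0.279 / 0.721 = 0.387

0.387


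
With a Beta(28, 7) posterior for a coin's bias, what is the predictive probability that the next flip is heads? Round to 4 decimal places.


The predictive probability equals the posterior mean.
P(next = heads) = alpha / (alpha + beta)
= 28 / 35 = 0.8

0.8


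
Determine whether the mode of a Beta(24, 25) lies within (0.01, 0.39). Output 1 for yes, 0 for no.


First find the mode: (a-1)/(a+b-2) = 0.4894
Is 0.4894 in (0.01, 0.39)? 0

0


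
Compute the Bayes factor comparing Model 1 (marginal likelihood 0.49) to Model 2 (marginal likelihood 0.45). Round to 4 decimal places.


BF12 = marginal likelihood of M1 / marginal likelihood of M2
= 0.49/0.45
= 1.0889

1.0889


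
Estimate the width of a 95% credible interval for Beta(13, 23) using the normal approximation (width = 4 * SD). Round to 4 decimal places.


For Beta(a,b): Var = ab/((a+b)^2(a+b+1))
Var = 0.0062, SD = 0.079
Approximate 95% CI width = 4 * 0.079 = 0.3159

0.3159


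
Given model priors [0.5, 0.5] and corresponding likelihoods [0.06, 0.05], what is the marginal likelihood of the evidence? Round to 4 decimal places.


P(E) = sum_i P(M_i) P(E|M_i)
= 0.03 + 0.025
= 0.055

0.055


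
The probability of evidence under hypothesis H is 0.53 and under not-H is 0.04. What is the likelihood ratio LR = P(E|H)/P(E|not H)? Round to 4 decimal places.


LR = 0.53 / 0.04
= 13.25

13.25


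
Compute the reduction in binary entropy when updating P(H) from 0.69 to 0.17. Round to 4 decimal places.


H_before = -p*log2(p) - (1-p)*log2(1-p) for p=0.69: 0.8932
H_after for p=0.17: 0.6577
Reduction = 0.8932 - 0.6577 = 0.2355

0.2355


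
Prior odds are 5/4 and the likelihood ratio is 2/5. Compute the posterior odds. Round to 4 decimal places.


Posterior odds = prior odds * likelihood ratio
= (5/4) * (2/5)
= 10 / 20
= 0.5

0.5


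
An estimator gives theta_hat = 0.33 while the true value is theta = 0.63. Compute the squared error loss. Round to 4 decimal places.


The squared error loss is (theta_hat - theta)^2
= (0.33 - 0.63)^2
= (-0.3)^2 = 0.09

0.09


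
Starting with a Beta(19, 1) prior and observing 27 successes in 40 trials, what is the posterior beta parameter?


Posterior beta = prior beta + failures
Failures = 40 - 27 = 13
beta_post = 1 + 13 = 14

14


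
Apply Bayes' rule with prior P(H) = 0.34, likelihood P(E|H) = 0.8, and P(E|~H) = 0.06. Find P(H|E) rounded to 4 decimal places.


Step 1: Compute marginal P(E) = P(E|H)P(H) + P(E|~H)P(~H)
= 0.8*0.34 + 0.06*0.66 = 0.3116
Step 2: P(H|E) = P(E|H)P(H)/P(E) = 0.272/0.3116
= 0.8729

0.8729


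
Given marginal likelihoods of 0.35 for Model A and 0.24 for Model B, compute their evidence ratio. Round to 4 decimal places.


Ratio = ML(A) / ML(B) = 0.35/0.24
= 1.4583

1.4583


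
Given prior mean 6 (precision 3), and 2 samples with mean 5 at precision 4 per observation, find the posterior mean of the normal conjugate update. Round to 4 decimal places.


The posterior mean is a precision-weighted average of prior and data.
Post. prec. = 3 + 8 = 11
Post. mean = (18 + 40)/11 = 58/11 = 5.2727

5.2727


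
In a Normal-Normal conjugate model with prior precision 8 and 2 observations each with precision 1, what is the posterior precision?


Posterior precision = prior precision + n * observation precision
= 8 + 2 * 1
= 8 + 2 = 10

10


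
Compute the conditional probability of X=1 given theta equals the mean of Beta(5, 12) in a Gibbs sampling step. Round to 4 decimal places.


Mean of Beta(5, 12) = 0.2941
P(X=1 | theta=0.2941) = 0.2941

0.2941


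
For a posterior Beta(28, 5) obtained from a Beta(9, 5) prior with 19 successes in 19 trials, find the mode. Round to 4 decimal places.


Mode = (alpha - 1) / (alpha + beta - 2)
= 27 / 31
= 0.871

0.871


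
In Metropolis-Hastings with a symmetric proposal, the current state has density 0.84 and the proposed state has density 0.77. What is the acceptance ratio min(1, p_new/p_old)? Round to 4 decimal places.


Ratio = p_new / p_old = 0.77 / 0.84 = 0.9167
Acceptance = min(1, 0.9167) = 0.9167

0.9167


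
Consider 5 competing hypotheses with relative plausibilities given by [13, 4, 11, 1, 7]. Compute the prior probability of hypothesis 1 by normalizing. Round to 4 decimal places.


Sum of weights = 13 + 4 + 11 + 1 + 7 = 36
Normalized prior for H1 = 13 / 36
= 0.3611

0.3611


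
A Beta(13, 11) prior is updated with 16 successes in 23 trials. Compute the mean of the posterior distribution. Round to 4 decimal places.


After update: Beta(29, 18)
Mean = 29 / (29 + 18) = 29 / 47
= 0.617

0.617


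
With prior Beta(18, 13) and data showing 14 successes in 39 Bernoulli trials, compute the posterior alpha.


Conjugate update: alpha_posterior = alpha_prior + k
= 18 + 14 = 32

32
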